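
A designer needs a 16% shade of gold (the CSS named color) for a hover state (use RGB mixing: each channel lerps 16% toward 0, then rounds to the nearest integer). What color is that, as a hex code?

CSS gold is rgb(255, 215, 0).
Per channel, c → c + 0.16(0 − c):
  R: 255 − 40.8 = 214.2 → 214
  G: 215 + 0.16×(0−215) = 215 − 34.4 = 180.6 → 181
  B: 0 + 0 = 0 → 0
rgb(214, 181, 0) = #D6B500.

#D6B500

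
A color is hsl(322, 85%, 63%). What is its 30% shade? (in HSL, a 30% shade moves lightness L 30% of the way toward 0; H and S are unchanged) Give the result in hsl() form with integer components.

L moves 30% from 63 toward 0: 63 − 18.9 = 44.1 → 44.
H and S are unchanged.

hsl(322, 85%, 44%)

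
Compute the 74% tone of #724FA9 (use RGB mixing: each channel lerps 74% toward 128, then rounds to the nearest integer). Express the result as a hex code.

#7C738B

#724FA9 is rgb(114, 79, 169).
Per channel, c → c + 0.74(128 − c):
  R: 114 + 0.74×(128−114) = 114 + 10.36 = 124.36 → 124
  G: 79 + 36.26 = 115.26 → 115
  B: 169 − 30.34 = 138.66 → 139
rgb(124, 115, 139) = #7C738B.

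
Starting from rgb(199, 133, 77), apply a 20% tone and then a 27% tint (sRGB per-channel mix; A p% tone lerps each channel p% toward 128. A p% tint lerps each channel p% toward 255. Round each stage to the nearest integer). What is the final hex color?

#CCA584

A 20% tone moves each channel 20% toward 128:
  R: 199 + 0.2×(128−199) = 199 − 14.2 = 184.8 → 185
  G: 133 + 0.2×(128−133) = 133 − 1 = 132 → 132
  B: 77 + 0.2×(128−77) = 77 + 10.2 = 87.2 → 87
After the tone: rgb(185, 132, 87) = #B98457.
A 27% tint moves each channel 27% toward 255:
  R: 185 + 0.27×(255−185) = 185 + 18.9 = 203.9 → 204
  G: 132 + 33.21 = 165.21 → 165
  B: 87 + 45.36 = 132.36 → 132
rgb(204, 165, 132) = #CCA584.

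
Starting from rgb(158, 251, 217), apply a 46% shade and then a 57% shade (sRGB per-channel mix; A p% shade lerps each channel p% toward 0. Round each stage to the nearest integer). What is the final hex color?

#253a32

A 46% shade moves each channel 46% toward 0:
  R: 158 + 0.46×(0−158) = 158 − 72.68 = 85.32 → 85
  G: 251 + 0.46×(0−251) = 251 − 115.46 = 135.54 → 136
  B: 217 + 0.46×(0−217) = 217 − 99.82 = 117.18 → 117
After the shade: rgb(85, 136, 117) = #558875.
Lerp each channel 57% toward 0:
  R: 85 + 0.57×(0−85) = 85 − 48.45 = 36.55 → 37
  G: 136 − 77.52 = 58.48 → 58
  B: 117 − 66.69 = 50.31 → 50
rgb(37, 58, 50) = #253a32.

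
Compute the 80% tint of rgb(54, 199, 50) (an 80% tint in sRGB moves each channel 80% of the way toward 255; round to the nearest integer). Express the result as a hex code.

#D7F4D6

An 80% tint moves each channel 80% toward 255:
  R: 54 + 160.8 = 214.8 → 215
  G: 199 + 0.8×(255−199) = 199 + 44.8 = 243.8 → 244
  B: 50 + 0.8×(255−50) = 50 + 164 = 214 → 214
rgb(215, 244, 214) = #D7F4D6.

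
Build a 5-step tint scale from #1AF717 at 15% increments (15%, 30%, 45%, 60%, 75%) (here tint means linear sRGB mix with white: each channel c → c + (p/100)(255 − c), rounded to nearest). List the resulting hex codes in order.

#3CF83A, #5FF95D, #81FB7F, #A3FCA2, #C6FDC5

#1AF717 is rgb(26, 247, 23).
15%: (26 + 34.35 = 60.35→60, 247 + 1.2 = 248.2→248, 23 + 34.8 = 57.8→58) → #3CF83A
30%: (26 + 68.7 = 94.7→95, 247 + 2.4 = 249.4→249, 23 + 69.6 = 92.6→93) → #5FF95D
45%: (26 + 103.05 = 129.05→129, 247 + 3.6 = 250.6→251, 23 + 104.4 = 127.4→127) → #81FB7F
60%: (26 + 137.4 = 163.4→163, 247 + 4.8 = 251.8→252, 23 + 139.2 = 162.2→162) → #A3FCA2
75%: (26 + 171.75 = 197.75→198, 247 + 6 = 253→253, 23 + 174 = 197→197) → #C6FDC5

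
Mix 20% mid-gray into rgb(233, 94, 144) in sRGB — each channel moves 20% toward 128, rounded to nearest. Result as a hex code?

A 20% tone moves each channel 20% toward 128:
  R: 233 − 21 = 212 → 212
  G: 94 + 0.2×(128−94) = 94 + 6.8 = 100.8 → 101
  B: 144 + 0.2×(128−144) = 144 − 3.2 = 140.8 → 141
rgb(212, 101, 141) = #d4658d.

#d4658d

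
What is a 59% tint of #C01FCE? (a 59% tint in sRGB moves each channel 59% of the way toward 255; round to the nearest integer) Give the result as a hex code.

#E5A3EB

#C01FCE is rgb(192, 31, 206).
Lerp each channel 59% toward 255:
  R: 192 + 0.59×(255−192) = 192 + 37.17 = 229.17 → 229
  G: 31 + 0.59×(255−31) = 31 + 132.16 = 163.16 → 163
  B: 206 + 0.59×(255−206) = 206 + 28.91 = 234.91 → 235
rgb(229, 163, 235) = #E5A3EB.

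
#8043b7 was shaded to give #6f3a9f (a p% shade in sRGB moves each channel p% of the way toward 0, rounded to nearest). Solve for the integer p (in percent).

13%

#8043b7 is rgb(128, 67, 183); #6f3a9f is rgb(111, 58, 159).
On the B channel (widest range): 159 ≈ 183 + (p/100)(0 − 183), so p ≈ 100×(159 − 183)/(0 − 183) = -2400/-183 = 13.11.
p = 13 reproduces all three channels after rounding.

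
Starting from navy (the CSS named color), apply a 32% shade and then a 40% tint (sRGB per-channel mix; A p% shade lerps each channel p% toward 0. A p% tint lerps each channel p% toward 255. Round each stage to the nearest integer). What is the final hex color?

CSS navy is rgb(0, 0, 128).
A 32% shade moves each channel 32% toward 0:
  R: 0 + 0.32×(0−0) = 0 + 0 = 0 → 0
  G: 0 + 0.32×(0−0) = 0 + 0 = 0 → 0
  B: 128 + 0.32×(0−128) = 128 − 40.96 = 87.04 → 87
After the shade: rgb(0, 0, 87) = #000057.
Lerp each channel 40% toward 255:
  R: 0 + 0.4×(255−0) = 0 + 102 = 102 → 102
  G: 0 + 0.4×(255−0) = 0 + 102 = 102 → 102
  B: 87 + 0.4×(255−87) = 87 + 67.2 = 154.2 → 154
rgb(102, 102, 154) = #66669A.

#66669A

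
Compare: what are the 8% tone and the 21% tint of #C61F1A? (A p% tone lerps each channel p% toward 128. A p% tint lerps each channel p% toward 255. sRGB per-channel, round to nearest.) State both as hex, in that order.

#C02722, #D24E4A

#C61F1A is rgb(198, 31, 26).
8% tone:
  R: 198 + 0.08×(128−198) = 198 − 5.6 = 192.4 → 192
  G: 31 + 0.08×(128−31) = 31 + 7.76 = 38.76 → 39
  B: 26 + 0.08×(128−26) = 26 + 8.16 = 34.16 → 34
  → #C02722
21% tint:
  R: 198 + 11.97 = 209.97 → 210
  G: 31 + 0.21×(255−31) = 31 + 47.04 = 78.04 → 78
  B: 26 + 48.09 = 74.09 → 74
  → #D24E4A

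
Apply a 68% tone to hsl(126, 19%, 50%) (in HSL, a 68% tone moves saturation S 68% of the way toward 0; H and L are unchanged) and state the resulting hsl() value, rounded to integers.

hsl(126, 6%, 50%)

S moves 68% from 19 toward 0: 19 − 12.92 = 6.08 → 6.
H and L are unchanged.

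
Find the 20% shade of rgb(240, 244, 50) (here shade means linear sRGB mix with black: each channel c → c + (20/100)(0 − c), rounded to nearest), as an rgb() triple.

rgb(192, 195, 40)

A 20% shade moves each channel 20% toward 0:
  R: 240 − 48 = 192 → 192
  G: 244 − 48.8 = 195.2 → 195
  B: 50 − 10 = 40 → 40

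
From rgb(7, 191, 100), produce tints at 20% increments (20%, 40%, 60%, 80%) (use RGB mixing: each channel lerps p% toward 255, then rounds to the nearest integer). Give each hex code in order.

20%: (7 + 49.6 = 56.6→57, 191 + 12.8 = 203.8→204, 100 + 31 = 131→131) → #39CC83
40%: (7 + 99.2 = 106.2→106, 191 + 25.6 = 216.6→217, 100 + 62 = 162→162) → #6AD9A2
60%: (7 + 148.8 = 155.8→156, 191 + 38.4 = 229.4→229, 100 + 93 = 193→193) → #9CE5C1
80%: (7 + 198.4 = 205.4→205, 191 + 51.2 = 242.2→242, 100 + 124 = 224→224) → #CDF2E0

#39CC83, #6AD9A2, #9CE5C1, #CDF2E0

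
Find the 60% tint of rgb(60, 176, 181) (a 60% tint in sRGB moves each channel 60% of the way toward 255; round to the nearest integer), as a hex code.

Lerp each channel 60% toward 255:
  R: 60 + 0.6×(255−60) = 60 + 117 = 177 → 177
  G: 176 + 47.4 = 223.4 → 223
  B: 181 + 0.6×(255−181) = 181 + 44.4 = 225.4 → 225
rgb(177, 223, 225) = #B1DFE1.

#B1DFE1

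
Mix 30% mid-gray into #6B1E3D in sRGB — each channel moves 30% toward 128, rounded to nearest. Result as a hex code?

#6B1E3D is rgb(107, 30, 61).
A 30% tone moves each channel 30% toward 128:
  R: 107 + 6.3 = 113.3 → 113
  G: 30 + 0.3×(128−30) = 30 + 29.4 = 59.4 → 59
  B: 61 + 20.1 = 81.1 → 81
rgb(113, 59, 81) = #713B51.

#713B51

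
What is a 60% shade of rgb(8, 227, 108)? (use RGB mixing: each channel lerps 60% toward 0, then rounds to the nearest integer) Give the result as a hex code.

#035b2b

A 60% shade moves each channel 60% toward 0:
  R: 8 − 4.8 = 3.2 → 3
  G: 227 + 0.6×(0−227) = 227 − 136.2 = 90.8 → 91
  B: 108 − 64.8 = 43.2 → 43
rgb(3, 91, 43) = #035b2b.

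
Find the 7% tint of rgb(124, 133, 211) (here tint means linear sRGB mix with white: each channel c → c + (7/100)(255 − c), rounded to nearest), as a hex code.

#858ed6

Per channel, c → c + 0.07(255 − c):
  R: 124 + 0.07×(255−124) = 124 + 9.17 = 133.17 → 133
  G: 133 + 0.07×(255−133) = 133 + 8.54 = 141.54 → 142
  B: 211 + 3.08 = 214.08 → 214
rgb(133, 142, 214) = #858ed6.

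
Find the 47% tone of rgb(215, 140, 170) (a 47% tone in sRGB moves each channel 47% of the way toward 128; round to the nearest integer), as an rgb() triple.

A 47% tone moves each channel 47% toward 128:
  R: 215 − 40.89 = 174.11 → 174
  G: 140 − 5.64 = 134.36 → 134
  B: 170 − 19.74 = 150.26 → 150

rgb(174, 134, 150)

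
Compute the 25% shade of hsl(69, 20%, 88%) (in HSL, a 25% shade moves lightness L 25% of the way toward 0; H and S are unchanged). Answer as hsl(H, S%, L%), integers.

hsl(69, 20%, 66%)

L moves 25% from 88 toward 0: 88 − 22 = 66 → 66.
H and S are unchanged.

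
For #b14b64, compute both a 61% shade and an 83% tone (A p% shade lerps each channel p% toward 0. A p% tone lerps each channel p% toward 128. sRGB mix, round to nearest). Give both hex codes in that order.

#451d27, #88777b

#b14b64 is rgb(177, 75, 100).
61% shade:
  R: 177 + 0.61×(0−177) = 177 − 107.97 = 69.03 → 69
  G: 75 − 45.75 = 29.25 → 29
  B: 100 − 61 = 39 → 39
  → #451d27
83% tone:
  R: 177 + 0.83×(128−177) = 177 − 40.67 = 136.33 → 136
  G: 75 + 0.83×(128−75) = 75 + 43.99 = 118.99 → 119
  B: 100 + 0.83×(128−100) = 100 + 23.24 = 123.24 → 123
  → #88777b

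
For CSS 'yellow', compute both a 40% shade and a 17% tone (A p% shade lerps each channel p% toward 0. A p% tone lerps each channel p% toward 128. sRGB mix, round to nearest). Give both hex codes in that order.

#999900, #e9e916

CSS yellow is rgb(255, 255, 0).
40% shade:
  R: 255 − 102 = 153 → 153
  G: 255 + 0.4×(0−255) = 255 − 102 = 153 → 153
  B: 0 + 0.4×(0−0) = 0 + 0 = 0 → 0
  → #999900
17% tone:
  R: 255 − 21.59 = 233.41 → 233
  G: 255 − 21.59 = 233.41 → 233
  B: 0 + 0.17×(128−0) = 0 + 21.76 = 21.76 → 22
  → #e9e916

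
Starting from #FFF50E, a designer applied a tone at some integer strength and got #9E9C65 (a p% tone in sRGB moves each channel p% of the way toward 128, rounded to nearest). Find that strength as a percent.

#FFF50E is rgb(255, 245, 14); #9E9C65 is rgb(158, 156, 101).
On the R channel (widest range): 158 ≈ 255 + (p/100)(128 − 255), so p ≈ 100×(158 − 255)/(128 − 255) = -9700/-127 = 76.38.
p = 76 reproduces all three channels after rounding.

76%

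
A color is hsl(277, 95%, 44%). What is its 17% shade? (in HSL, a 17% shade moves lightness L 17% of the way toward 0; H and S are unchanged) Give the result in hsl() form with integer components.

hsl(277, 95%, 37%)

L moves 17% from 44 toward 0: 44 − 7.48 = 36.52 → 37.
H and S are unchanged.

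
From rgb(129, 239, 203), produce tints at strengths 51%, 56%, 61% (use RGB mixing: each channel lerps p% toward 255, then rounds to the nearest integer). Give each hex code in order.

#C1F7E6, #C8F8E8, #CEF9EB

51%: (129 + 64.26 = 193.26→193, 239 + 8.16 = 247.16→247, 203 + 26.52 = 229.52→230) → #C1F7E6
56%: (129 + 70.56 = 199.56→200, 239 + 8.96 = 247.96→248, 203 + 29.12 = 232.12→232) → #C8F8E8
61%: (129 + 76.86 = 205.86→206, 239 + 9.76 = 248.76→249, 203 + 31.72 = 234.72→235) → #CEF9EB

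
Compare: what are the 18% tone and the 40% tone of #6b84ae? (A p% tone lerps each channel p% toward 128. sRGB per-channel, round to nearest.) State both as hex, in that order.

#6b84ae is rgb(107, 132, 174).
18% tone:
  R: 107 + 0.18×(128−107) = 107 + 3.78 = 110.78 → 111
  G: 132 − 0.72 = 131.28 → 131
  B: 174 + 0.18×(128−174) = 174 − 8.28 = 165.72 → 166
  → #6f83a6
40% tone:
  R: 107 + 0.4×(128−107) = 107 + 8.4 = 115.4 → 115
  G: 132 + 0.4×(128−132) = 132 − 1.6 = 130.4 → 130
  B: 174 + 0.4×(128−174) = 174 − 18.4 = 155.6 → 156
  → #73829c

#6f83a6, #73829c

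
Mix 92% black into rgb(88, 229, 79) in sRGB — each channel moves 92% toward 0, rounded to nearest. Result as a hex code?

Lerp each channel 92% toward 0:
  R: 88 + 0.92×(0−88) = 88 − 80.96 = 7.04 → 7
  G: 229 + 0.92×(0−229) = 229 − 210.68 = 18.32 → 18
  B: 79 + 0.92×(0−79) = 79 − 72.68 = 6.32 → 6
rgb(7, 18, 6) = #071206.

#071206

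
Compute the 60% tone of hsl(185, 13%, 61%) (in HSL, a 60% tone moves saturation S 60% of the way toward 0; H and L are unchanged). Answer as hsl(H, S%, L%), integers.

hsl(185, 5%, 61%)

S moves 60% from 13 toward 0: 13 − 7.8 = 5.2 → 5.
H and L are unchanged.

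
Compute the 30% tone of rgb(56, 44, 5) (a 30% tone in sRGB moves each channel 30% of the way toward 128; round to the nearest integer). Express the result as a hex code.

A 30% tone moves each channel 30% toward 128:
  R: 56 + 0.3×(128−56) = 56 + 21.6 = 77.6 → 78
  G: 44 + 25.2 = 69.2 → 69
  B: 5 + 36.9 = 41.9 → 42
rgb(78, 69, 42) = #4E452A.

#4E452A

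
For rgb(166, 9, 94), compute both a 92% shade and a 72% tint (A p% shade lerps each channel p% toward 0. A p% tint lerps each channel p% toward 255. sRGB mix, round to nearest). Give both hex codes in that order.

#0D0108, #E6BAD2

92% shade:
  R: 166 + 0.92×(0−166) = 166 − 152.72 = 13.28 → 13
  G: 9 − 8.28 = 0.72 → 1
  B: 94 + 0.92×(0−94) = 94 − 86.48 = 7.52 → 8
  → #0D0108
72% tint:
  R: 166 + 0.72×(255−166) = 166 + 64.08 = 230.08 → 230
  G: 9 + 177.12 = 186.12 → 186
  B: 94 + 115.92 = 209.92 → 210
  → #E6BAD2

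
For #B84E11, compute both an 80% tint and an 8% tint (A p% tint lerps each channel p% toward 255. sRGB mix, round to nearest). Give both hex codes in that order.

#F1DCCF, #BE5C24

#B84E11 is rgb(184, 78, 17).
80% tint:
  R: 184 + 0.8×(255−184) = 184 + 56.8 = 240.8 → 241
  G: 78 + 0.8×(255−78) = 78 + 141.6 = 219.6 → 220
  B: 17 + 190.4 = 207.4 → 207
  → #F1DCCF
8% tint:
  R: 184 + 0.08×(255−184) = 184 + 5.68 = 189.68 → 190
  G: 78 + 14.16 = 92.16 → 92
  B: 17 + 19.04 = 36.04 → 36
  → #BE5C24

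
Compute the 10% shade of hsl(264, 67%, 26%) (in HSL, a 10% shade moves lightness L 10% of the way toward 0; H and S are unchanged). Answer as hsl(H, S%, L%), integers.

hsl(264, 67%, 23%)

L moves 10% from 26 toward 0: 26 − 2.6 = 23.4 → 23.
H and S are unchanged.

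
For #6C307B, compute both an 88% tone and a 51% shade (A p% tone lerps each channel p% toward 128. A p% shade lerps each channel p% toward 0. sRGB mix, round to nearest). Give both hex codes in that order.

#7E767F, #35183C

#6C307B is rgb(108, 48, 123).
88% tone:
  R: 108 + 17.6 = 125.6 → 126
  G: 48 + 70.4 = 118.4 → 118
  B: 123 + 0.88×(128−123) = 123 + 4.4 = 127.4 → 127
  → #7E767F
51% shade:
  R: 108 − 55.08 = 52.92 → 53
  G: 48 − 24.48 = 23.52 → 24
  B: 123 − 62.73 = 60.27 → 60
  → #35183C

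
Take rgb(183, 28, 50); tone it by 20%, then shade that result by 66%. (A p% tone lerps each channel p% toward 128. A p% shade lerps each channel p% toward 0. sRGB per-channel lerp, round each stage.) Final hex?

#3A1016

Lerp each channel 20% toward 128:
  R: 183 + 0.2×(128−183) = 183 − 11 = 172 → 172
  G: 28 + 0.2×(128−28) = 28 + 20 = 48 → 48
  B: 50 + 0.2×(128−50) = 50 + 15.6 = 65.6 → 66
After the tone: rgb(172, 48, 66) = #AC3042.
A 66% shade moves each channel 66% toward 0:
  R: 172 − 113.52 = 58.48 → 58
  G: 48 − 31.68 = 16.32 → 16
  B: 66 − 43.56 = 22.44 → 22
rgb(58, 16, 22) = #3A1016.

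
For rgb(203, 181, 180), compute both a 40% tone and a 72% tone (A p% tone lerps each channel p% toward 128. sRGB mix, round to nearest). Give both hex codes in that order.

#ADA09F, #958F8F

40% tone:
  R: 203 − 30 = 173 → 173
  G: 181 + 0.4×(128−181) = 181 − 21.2 = 159.8 → 160
  B: 180 − 20.8 = 159.2 → 159
  → #ADA09F
72% tone:
  R: 203 − 54 = 149 → 149
  G: 181 + 0.72×(128−181) = 181 − 38.16 = 142.84 → 143
  B: 180 − 37.44 = 142.56 → 143
  → #958F8F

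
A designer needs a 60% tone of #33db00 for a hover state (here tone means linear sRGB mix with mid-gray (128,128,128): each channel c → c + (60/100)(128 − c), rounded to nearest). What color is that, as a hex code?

#33db00 is rgb(51, 219, 0).
Per channel, c → c + 0.6(128 − c):
  R: 51 + 0.6×(128−51) = 51 + 46.2 = 97.2 → 97
  G: 219 + 0.6×(128−219) = 219 − 54.6 = 164.4 → 164
  B: 0 + 0.6×(128−0) = 0 + 76.8 = 76.8 → 77
rgb(97, 164, 77) = #61a44d.

#61a44d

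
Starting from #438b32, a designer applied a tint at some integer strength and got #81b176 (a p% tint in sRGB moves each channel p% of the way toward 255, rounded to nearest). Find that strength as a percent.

33%

#438b32 is rgb(67, 139, 50); #81b176 is rgb(129, 177, 118).
On the B channel (widest range): 118 ≈ 50 + (p/100)(255 − 50), so p ≈ 100×(118 − 50)/(255 − 50) = 6800/205 = 33.17.
p = 33 reproduces all three channels after rounding.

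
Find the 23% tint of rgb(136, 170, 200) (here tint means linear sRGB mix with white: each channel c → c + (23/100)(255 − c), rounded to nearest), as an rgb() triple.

Lerp each channel 23% toward 255:
  R: 136 + 27.37 = 163.37 → 163
  G: 170 + 19.55 = 189.55 → 190
  B: 200 + 0.23×(255−200) = 200 + 12.65 = 212.65 → 213

rgb(163, 190, 213)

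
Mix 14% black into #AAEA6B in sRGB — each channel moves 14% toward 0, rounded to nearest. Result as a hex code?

#AAEA6B is rgb(170, 234, 107).
A 14% shade moves each channel 14% toward 0:
  R: 170 + 0.14×(0−170) = 170 − 23.8 = 146.2 → 146
  G: 234 + 0.14×(0−234) = 234 − 32.76 = 201.24 → 201
  B: 107 − 14.98 = 92.02 → 92
rgb(146, 201, 92) = #92C95C.

#92C95C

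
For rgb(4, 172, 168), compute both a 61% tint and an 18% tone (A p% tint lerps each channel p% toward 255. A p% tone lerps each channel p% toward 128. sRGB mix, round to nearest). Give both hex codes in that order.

#9DDFDD, #1AA4A1

61% tint:
  R: 4 + 0.61×(255−4) = 4 + 153.11 = 157.11 → 157
  G: 172 + 50.63 = 222.63 → 223
  B: 168 + 53.07 = 221.07 → 221
  → #9DDFDD
18% tone:
  R: 4 + 22.32 = 26.32 → 26
  G: 172 − 7.92 = 164.08 → 164
  B: 168 + 0.18×(128−168) = 168 − 7.2 = 160.8 → 161
  → #1AA4A1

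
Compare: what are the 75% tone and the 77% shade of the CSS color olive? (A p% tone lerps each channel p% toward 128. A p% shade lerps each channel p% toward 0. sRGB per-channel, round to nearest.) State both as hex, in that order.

CSS olive is rgb(128, 128, 0).
75% tone:
  R: 128 + 0.75×(128−128) = 128 + 0 = 128 → 128
  G: 128 + 0.75×(128−128) = 128 + 0 = 128 → 128
  B: 0 + 96 = 96 → 96
  → #808060
77% shade:
  R: 128 + 0.77×(0−128) = 128 − 98.56 = 29.44 → 29
  G: 128 + 0.77×(0−128) = 128 − 98.56 = 29.44 → 29
  B: 0 + 0 = 0 → 0
  → #1d1d00

#808060, #1d1d00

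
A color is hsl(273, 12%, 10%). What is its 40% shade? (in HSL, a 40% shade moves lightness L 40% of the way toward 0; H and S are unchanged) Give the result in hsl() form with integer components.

L moves 40% from 10 toward 0: 10 − 4 = 6 → 6.
H and S are unchanged.

hsl(273, 12%, 6%)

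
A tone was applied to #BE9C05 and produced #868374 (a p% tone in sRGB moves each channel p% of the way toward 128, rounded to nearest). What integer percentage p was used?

#BE9C05 is rgb(190, 156, 5); #868374 is rgb(134, 131, 116).
On the B channel (widest range): 116 ≈ 5 + (p/100)(128 − 5), so p ≈ 100×(116 − 5)/(128 − 5) = 11100/123 = 90.24.
p = 90 reproduces all three channels after rounding.

90%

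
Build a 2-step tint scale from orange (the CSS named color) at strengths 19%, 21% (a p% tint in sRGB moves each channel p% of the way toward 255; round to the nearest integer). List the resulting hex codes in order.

CSS orange is rgb(255, 165, 0).
19%: (255→255, 165 + 17.1 = 182.1→182, 0 + 48.45 = 48.45→48) → #FFB630
21%: (255→255, 165 + 18.9 = 183.9→184, 0 + 53.55 = 53.55→54) → #FFB836

#FFB630, #FFB836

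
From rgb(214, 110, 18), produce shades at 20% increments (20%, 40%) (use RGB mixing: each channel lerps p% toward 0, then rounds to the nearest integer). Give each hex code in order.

#AB580E, #80420B

20%: (214 − 42.8 = 171.2→171, 110 − 22 = 88→88, 18 − 3.6 = 14.4→14) → #AB580E
40%: (214 − 85.6 = 128.4→128, 110 − 44 = 66→66, 18 − 7.2 = 10.8→11) → #80420B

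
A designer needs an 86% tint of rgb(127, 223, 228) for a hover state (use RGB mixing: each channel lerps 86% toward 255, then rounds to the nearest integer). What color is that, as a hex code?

An 86% tint moves each channel 86% toward 255:
  R: 127 + 0.86×(255−127) = 127 + 110.08 = 237.08 → 237
  G: 223 + 27.52 = 250.52 → 251
  B: 228 + 0.86×(255−228) = 228 + 23.22 = 251.22 → 251
rgb(237, 251, 251) = #EDFBFB.

#EDFBFB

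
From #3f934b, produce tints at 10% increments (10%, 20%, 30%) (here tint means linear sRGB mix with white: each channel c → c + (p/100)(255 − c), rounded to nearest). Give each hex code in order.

#3f934b is rgb(63, 147, 75).
10%: (63 + 19.2 = 82.2→82, 147 + 10.8 = 157.8→158, 75 + 18 = 93→93) → #529e5d
20%: (63 + 38.4 = 101.4→101, 147 + 21.6 = 168.6→169, 75 + 36 = 111→111) → #65a96f
30%: (63 + 57.6 = 120.6→121, 147 + 32.4 = 179.4→179, 75 + 54 = 129→129) → #79b381

#529e5d, #65a96f, #79b381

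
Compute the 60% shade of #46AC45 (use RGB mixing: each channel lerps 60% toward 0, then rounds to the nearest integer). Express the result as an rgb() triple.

#46AC45 is rgb(70, 172, 69).
A 60% shade moves each channel 60% toward 0:
  R: 70 + 0.6×(0−70) = 70 − 42 = 28 → 28
  G: 172 + 0.6×(0−172) = 172 − 103.2 = 68.8 → 69
  B: 69 + 0.6×(0−69) = 69 − 41.4 = 27.6 → 28

rgb(28, 69, 28)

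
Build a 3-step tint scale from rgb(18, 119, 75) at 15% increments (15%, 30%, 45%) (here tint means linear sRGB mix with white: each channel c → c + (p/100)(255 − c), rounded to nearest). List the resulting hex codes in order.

15%: (18 + 35.55 = 53.55→54, 119 + 20.4 = 139.4→139, 75 + 27 = 102→102) → #368B66
30%: (18 + 71.1 = 89.1→89, 119 + 40.8 = 159.8→160, 75 + 54 = 129→129) → #59A081
45%: (18 + 106.65 = 124.65→125, 119 + 61.2 = 180.2→180, 75 + 81 = 156→156) → #7DB49C

#368B66, #59A081, #7DB49C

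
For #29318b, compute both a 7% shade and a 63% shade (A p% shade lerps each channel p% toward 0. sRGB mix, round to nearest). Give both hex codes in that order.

#29318b is rgb(41, 49, 139).
7% shade:
  R: 41 + 0.07×(0−41) = 41 − 2.87 = 38.13 → 38
  G: 49 − 3.43 = 45.57 → 46
  B: 139 − 9.73 = 129.27 → 129
  → #262e81
63% shade:
  R: 41 − 25.83 = 15.17 → 15
  G: 49 + 0.63×(0−49) = 49 − 30.87 = 18.13 → 18
  B: 139 − 87.57 = 51.43 → 51
  → #0f1233

#262e81, #0f1233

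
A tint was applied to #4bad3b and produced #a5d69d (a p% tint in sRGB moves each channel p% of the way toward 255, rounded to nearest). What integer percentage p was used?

50%

#4bad3b is rgb(75, 173, 59); #a5d69d is rgb(165, 214, 157).
On the B channel (widest range): 157 ≈ 59 + (p/100)(255 − 59), so p ≈ 100×(157 − 59)/(255 − 59) = 9800/196 = 50.00.
p = 50 reproduces all three channels after rounding.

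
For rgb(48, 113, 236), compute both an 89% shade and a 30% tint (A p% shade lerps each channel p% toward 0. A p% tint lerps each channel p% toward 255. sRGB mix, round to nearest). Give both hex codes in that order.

89% shade:
  R: 48 − 42.72 = 5.28 → 5
  G: 113 + 0.89×(0−113) = 113 − 100.57 = 12.43 → 12
  B: 236 + 0.89×(0−236) = 236 − 210.04 = 25.96 → 26
  → #050c1a
30% tint:
  R: 48 + 0.3×(255−48) = 48 + 62.1 = 110.1 → 110
  G: 113 + 42.6 = 155.6 → 156
  B: 236 + 0.3×(255−236) = 236 + 5.7 = 241.7 → 242
  → #6e9cf2

#050c1a, #6e9cf2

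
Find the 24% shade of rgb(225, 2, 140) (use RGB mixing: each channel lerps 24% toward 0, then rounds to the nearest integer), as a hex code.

#AB026A

Per channel, c → c + 0.24(0 − c):
  R: 225 + 0.24×(0−225) = 225 − 54 = 171 → 171
  G: 2 + 0.24×(0−2) = 2 − 0.48 = 1.52 → 2
  B: 140 + 0.24×(0−140) = 140 − 33.6 = 106.4 → 106
rgb(171, 2, 106) = #AB026A.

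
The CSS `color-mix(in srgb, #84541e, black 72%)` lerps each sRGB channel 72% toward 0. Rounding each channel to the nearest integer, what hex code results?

#251808

#84541e is rgb(132, 84, 30).
Per channel, c → c + 0.72(0 − c):
  R: 132 + 0.72×(0−132) = 132 − 95.04 = 36.96 → 37
  G: 84 + 0.72×(0−84) = 84 − 60.48 = 23.52 → 24
  B: 30 + 0.72×(0−30) = 30 − 21.6 = 8.4 → 8
rgb(37, 24, 8) = #251808.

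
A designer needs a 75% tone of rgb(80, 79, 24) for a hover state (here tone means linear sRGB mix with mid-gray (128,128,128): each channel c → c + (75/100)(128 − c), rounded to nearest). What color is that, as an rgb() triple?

A 75% tone moves each channel 75% toward 128:
  R: 80 + 36 = 116 → 116
  G: 79 + 0.75×(128−79) = 79 + 36.75 = 115.75 → 116
  B: 24 + 0.75×(128−24) = 24 + 78 = 102 → 102

rgb(116, 116, 102)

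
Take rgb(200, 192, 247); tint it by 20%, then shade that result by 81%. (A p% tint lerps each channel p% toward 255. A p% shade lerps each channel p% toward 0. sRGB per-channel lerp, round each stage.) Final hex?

#28272f

Lerp each channel 20% toward 255:
  R: 200 + 11 = 211 → 211
  G: 192 + 0.2×(255−192) = 192 + 12.6 = 204.6 → 205
  B: 247 + 1.6 = 248.6 → 249
After the tint: rgb(211, 205, 249) = #d3cdf9.
An 81% shade moves each channel 81% toward 0:
  R: 211 + 0.81×(0−211) = 211 − 170.91 = 40.09 → 40
  G: 205 − 166.05 = 38.95 → 39
  B: 249 − 201.69 = 47.31 → 47
rgb(40, 39, 47) = #28272f.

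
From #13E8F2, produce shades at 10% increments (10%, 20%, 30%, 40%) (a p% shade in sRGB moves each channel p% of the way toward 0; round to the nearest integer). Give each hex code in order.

#11D1DA, #0FBAC2, #0DA2A9, #0B8B91

#13E8F2 is rgb(19, 232, 242).
10%: (19 − 1.9 = 17.1→17, 232 − 23.2 = 208.8→209, 242 − 24.2 = 217.8→218) → #11D1DA
20%: (19 − 3.8 = 15.2→15, 232 − 46.4 = 185.6→186, 242 − 48.4 = 193.6→194) → #0FBAC2
30%: (19 − 5.7 = 13.3→13, 232 − 69.6 = 162.4→162, 242 − 72.6 = 169.4→169) → #0DA2A9
40%: (19 − 7.6 = 11.4→11, 232 − 92.8 = 139.2→139, 242 − 96.8 = 145.2→145) → #0B8B91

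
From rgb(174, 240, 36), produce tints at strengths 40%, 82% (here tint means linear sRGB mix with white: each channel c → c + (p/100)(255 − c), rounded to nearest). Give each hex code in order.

#cef67c, #f0fcd8

40%: (174 + 32.4 = 206.4→206, 240 + 6 = 246→246, 36 + 87.6 = 123.6→124) → #cef67c
82%: (174 + 66.42 = 240.42→240, 240 + 12.3 = 252.3→252, 36 + 179.58 = 215.58→216) → #f0fcd8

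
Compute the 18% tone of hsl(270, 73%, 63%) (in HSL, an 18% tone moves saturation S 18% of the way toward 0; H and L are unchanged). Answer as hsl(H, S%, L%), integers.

hsl(270, 60%, 63%)

S moves 18% from 73 toward 0: 73 − 13.14 = 59.86 → 60.
H and L are unchanged.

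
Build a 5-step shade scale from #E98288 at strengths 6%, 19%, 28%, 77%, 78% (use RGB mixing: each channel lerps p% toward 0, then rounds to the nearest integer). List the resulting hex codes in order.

#E98288 is rgb(233, 130, 136).
6%: (233 − 13.98 = 219.02→219, 130 − 7.8 = 122.2→122, 136 − 8.16 = 127.84→128) → #DB7A80
19%: (233 − 44.27 = 188.73→189, 130 − 24.7 = 105.3→105, 136 − 25.84 = 110.16→110) → #BD696E
28%: (233 − 65.24 = 167.76→168, 130 − 36.4 = 93.6→94, 136 − 38.08 = 97.92→98) → #A85E62
77%: (233 − 179.41 = 53.59→54, 130 − 100.1 = 29.9→30, 136 − 104.72 = 31.28→31) → #361E1F
78%: (233 − 181.74 = 51.26→51, 130 − 101.4 = 28.6→29, 136 − 106.08 = 29.92→30) → #331D1E

#DB7A80, #BD696E, #A85E62, #361E1F, #331D1E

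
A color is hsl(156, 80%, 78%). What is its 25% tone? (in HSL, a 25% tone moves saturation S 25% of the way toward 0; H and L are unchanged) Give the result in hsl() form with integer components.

hsl(156, 60%, 78%)

S moves 25% from 80 toward 0: 80 − 20 = 60 → 60.
H and L are unchanged.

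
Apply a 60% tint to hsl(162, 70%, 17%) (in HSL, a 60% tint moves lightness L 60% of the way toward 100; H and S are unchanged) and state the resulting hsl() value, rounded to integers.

L moves 60% from 17 toward 100: 17 + 49.8 = 66.8 → 67.
H and S are unchanged.

hsl(162, 70%, 67%)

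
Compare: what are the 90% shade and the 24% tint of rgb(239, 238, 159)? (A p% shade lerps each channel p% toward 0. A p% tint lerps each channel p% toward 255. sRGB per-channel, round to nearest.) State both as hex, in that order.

#181810, #F3F2B6

90% shade:
  R: 239 − 215.1 = 23.9 → 24
  G: 238 + 0.9×(0−238) = 238 − 214.2 = 23.8 → 24
  B: 159 + 0.9×(0−159) = 159 − 143.1 = 15.9 → 16
  → #181810
24% tint:
  R: 239 + 0.24×(255−239) = 239 + 3.84 = 242.84 → 243
  G: 238 + 0.24×(255−238) = 238 + 4.08 = 242.08 → 242
  B: 159 + 0.24×(255−159) = 159 + 23.04 = 182.04 → 182
  → #F3F2B6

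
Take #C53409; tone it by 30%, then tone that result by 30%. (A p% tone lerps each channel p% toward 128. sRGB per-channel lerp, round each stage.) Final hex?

#A25B46

#C53409 is rgb(197, 52, 9).
Lerp each channel 30% toward 128:
  R: 197 − 20.7 = 176.3 → 176
  G: 52 + 0.3×(128−52) = 52 + 22.8 = 74.8 → 75
  B: 9 + 0.3×(128−9) = 9 + 35.7 = 44.7 → 45
After the tone: rgb(176, 75, 45) = #B04B2D.
Lerp each channel 30% toward 128:
  R: 176 + 0.3×(128−176) = 176 − 14.4 = 161.6 → 162
  G: 75 + 0.3×(128−75) = 75 + 15.9 = 90.9 → 91
  B: 45 + 0.3×(128−45) = 45 + 24.9 = 69.9 → 70
rgb(162, 91, 70) = #A25B46.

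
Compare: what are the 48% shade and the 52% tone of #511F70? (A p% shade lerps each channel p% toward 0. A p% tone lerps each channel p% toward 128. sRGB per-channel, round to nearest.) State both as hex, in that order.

#2A103A, #695178

#511F70 is rgb(81, 31, 112).
48% shade:
  R: 81 + 0.48×(0−81) = 81 − 38.88 = 42.12 → 42
  G: 31 − 14.88 = 16.12 → 16
  B: 112 + 0.48×(0−112) = 112 − 53.76 = 58.24 → 58
  → #2A103A
52% tone:
  R: 81 + 24.44 = 105.44 → 105
  G: 31 + 0.52×(128−31) = 31 + 50.44 = 81.44 → 81
  B: 112 + 8.32 = 120.32 → 120
  → #695178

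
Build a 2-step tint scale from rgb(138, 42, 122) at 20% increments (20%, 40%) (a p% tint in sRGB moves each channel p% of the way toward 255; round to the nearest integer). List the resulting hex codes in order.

#A15595, #B97FAF

20%: (138 + 23.4 = 161.4→161, 42 + 42.6 = 84.6→85, 122 + 26.6 = 148.6→149) → #A15595
40%: (138 + 46.8 = 184.8→185, 42 + 85.2 = 127.2→127, 122 + 53.2 = 175.2→175) → #B97FAF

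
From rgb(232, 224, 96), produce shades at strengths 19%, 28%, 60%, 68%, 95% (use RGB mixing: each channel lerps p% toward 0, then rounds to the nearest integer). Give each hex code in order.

19%: (232 − 44.08 = 187.92→188, 224 − 42.56 = 181.44→181, 96 − 18.24 = 77.76→78) → #bcb54e
28%: (232 − 64.96 = 167.04→167, 224 − 62.72 = 161.28→161, 96 − 26.88 = 69.12→69) → #a7a145
60%: (232 − 139.2 = 92.8→93, 224 − 134.4 = 89.6→90, 96 − 57.6 = 38.4→38) → #5d5a26
68%: (232 − 157.76 = 74.24→74, 224 − 152.32 = 71.68→72, 96 − 65.28 = 30.72→31) → #4a481f
95%: (232 − 220.4 = 11.6→12, 224 − 212.8 = 11.2→11, 96 − 91.2 = 4.8→5) → #0c0b05

#bcb54e, #a7a145, #5d5a26, #4a481f, #0c0b05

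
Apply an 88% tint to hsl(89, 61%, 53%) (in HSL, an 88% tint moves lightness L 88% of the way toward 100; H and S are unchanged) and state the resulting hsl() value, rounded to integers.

L moves 88% from 53 toward 100: 53 + 41.36 = 94.36 → 94.
H and S are unchanged.

hsl(89, 61%, 94%)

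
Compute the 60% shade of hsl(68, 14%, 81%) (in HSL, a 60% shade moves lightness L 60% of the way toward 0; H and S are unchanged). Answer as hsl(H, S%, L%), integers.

hsl(68, 14%, 32%)

L moves 60% from 81 toward 0: 81 − 48.6 = 32.4 → 32.
H and S are unchanged.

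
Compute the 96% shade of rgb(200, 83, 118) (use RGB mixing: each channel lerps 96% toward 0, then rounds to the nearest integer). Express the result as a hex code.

Lerp each channel 96% toward 0:
  R: 200 + 0.96×(0−200) = 200 − 192 = 8 → 8
  G: 83 + 0.96×(0−83) = 83 − 79.68 = 3.32 → 3
  B: 118 + 0.96×(0−118) = 118 − 113.28 = 4.72 → 5
rgb(8, 3, 5) = #080305.

#080305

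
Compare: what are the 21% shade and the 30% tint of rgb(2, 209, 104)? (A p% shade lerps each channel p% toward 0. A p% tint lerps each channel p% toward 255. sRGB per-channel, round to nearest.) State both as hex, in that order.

#02A552, #4EDF95

21% shade:
  R: 2 + 0.21×(0−2) = 2 − 0.42 = 1.58 → 2
  G: 209 + 0.21×(0−209) = 209 − 43.89 = 165.11 → 165
  B: 104 + 0.21×(0−104) = 104 − 21.84 = 82.16 → 82
  → #02A552
30% tint:
  R: 2 + 0.3×(255−2) = 2 + 75.9 = 77.9 → 78
  G: 209 + 13.8 = 222.8 → 223
  B: 104 + 45.3 = 149.3 → 149
  → #4EDF95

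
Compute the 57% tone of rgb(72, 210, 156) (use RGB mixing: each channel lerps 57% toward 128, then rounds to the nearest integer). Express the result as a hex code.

Per channel, c → c + 0.57(128 − c):
  R: 72 + 0.57×(128−72) = 72 + 31.92 = 103.92 → 104
  G: 210 + 0.57×(128−210) = 210 − 46.74 = 163.26 → 163
  B: 156 − 15.96 = 140.04 → 140
rgb(104, 163, 140) = #68a38c.

#68a38c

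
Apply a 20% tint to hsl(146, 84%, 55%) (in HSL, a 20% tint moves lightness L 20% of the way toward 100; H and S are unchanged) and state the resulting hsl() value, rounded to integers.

hsl(146, 84%, 64%)

L moves 20% from 55 toward 100: 55 + 9 = 64 → 64.
H and S are unchanged.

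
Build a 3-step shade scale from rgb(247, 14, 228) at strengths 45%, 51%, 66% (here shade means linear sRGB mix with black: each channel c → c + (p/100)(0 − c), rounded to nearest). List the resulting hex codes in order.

#88087d, #790770, #54054e

45%: (247 − 111.15 = 135.85→136, 14 − 6.3 = 7.7→8, 228 − 102.6 = 125.4→125) → #88087d
51%: (247 − 125.97 = 121.03→121, 14 − 7.14 = 6.86→7, 228 − 116.28 = 111.72→112) → #790770
66%: (247 − 163.02 = 83.98→84, 14 − 9.24 = 4.76→5, 228 − 150.48 = 77.52→78) → #54054e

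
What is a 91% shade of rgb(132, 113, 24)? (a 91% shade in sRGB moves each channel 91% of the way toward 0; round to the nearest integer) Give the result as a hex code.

Per channel, c → c + 0.91(0 − c):
  R: 132 + 0.91×(0−132) = 132 − 120.12 = 11.88 → 12
  G: 113 + 0.91×(0−113) = 113 − 102.83 = 10.17 → 10
  B: 24 + 0.91×(0−24) = 24 − 21.84 = 2.16 → 2
rgb(12, 10, 2) = #0C0A02.

#0C0A02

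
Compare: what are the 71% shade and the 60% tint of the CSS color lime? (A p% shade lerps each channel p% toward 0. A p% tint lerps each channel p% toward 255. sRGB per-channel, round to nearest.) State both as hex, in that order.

CSS lime is rgb(0, 255, 0).
71% shade:
  R: 0 + 0.71×(0−0) = 0 + 0 = 0 → 0
  G: 255 + 0.71×(0−255) = 255 − 181.05 = 73.95 → 74
  B: 0 + 0.71×(0−0) = 0 + 0 = 0 → 0
  → #004A00
60% tint:
  R: 0 + 153 = 153 → 153
  G: 255 + 0.6×(255−255) = 255 + 0 = 255 → 255
  B: 0 + 0.6×(255−0) = 0 + 153 = 153 → 153
  → #99FF99

#004A00, #99FF99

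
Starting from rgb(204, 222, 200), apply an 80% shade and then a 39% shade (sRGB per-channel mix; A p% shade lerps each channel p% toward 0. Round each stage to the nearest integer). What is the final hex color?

#191B18

An 80% shade moves each channel 80% toward 0:
  R: 204 + 0.8×(0−204) = 204 − 163.2 = 40.8 → 41
  G: 222 + 0.8×(0−222) = 222 − 177.6 = 44.4 → 44
  B: 200 − 160 = 40 → 40
After the shade: rgb(41, 44, 40) = #292C28.
A 39% shade moves each channel 39% toward 0:
  R: 41 − 15.99 = 25.01 → 25
  G: 44 − 17.16 = 26.84 → 27
  B: 40 + 0.39×(0−40) = 40 − 15.6 = 24.4 → 24
rgb(25, 27, 24) = #191B18.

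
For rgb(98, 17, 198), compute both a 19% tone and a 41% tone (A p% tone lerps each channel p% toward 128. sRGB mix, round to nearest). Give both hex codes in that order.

#6826B9, #6E3FA9

19% tone:
  R: 98 + 5.7 = 103.7 → 104
  G: 17 + 21.09 = 38.09 → 38
  B: 198 − 13.3 = 184.7 → 185
  → #6826B9
41% tone:
  R: 98 + 12.3 = 110.3 → 110
  G: 17 + 45.51 = 62.51 → 63
  B: 198 + 0.41×(128−198) = 198 − 28.7 = 169.3 → 169
  → #6E3FA9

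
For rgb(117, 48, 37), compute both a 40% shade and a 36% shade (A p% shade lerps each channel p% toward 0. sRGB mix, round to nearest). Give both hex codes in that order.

40% shade:
  R: 117 − 46.8 = 70.2 → 70
  G: 48 + 0.4×(0−48) = 48 − 19.2 = 28.8 → 29
  B: 37 + 0.4×(0−37) = 37 − 14.8 = 22.2 → 22
  → #461D16
36% shade:
  R: 117 + 0.36×(0−117) = 117 − 42.12 = 74.88 → 75
  G: 48 + 0.36×(0−48) = 48 − 17.28 = 30.72 → 31
  B: 37 + 0.36×(0−37) = 37 − 13.32 = 23.68 → 24
  → #4B1F18

#461D16, #4B1F18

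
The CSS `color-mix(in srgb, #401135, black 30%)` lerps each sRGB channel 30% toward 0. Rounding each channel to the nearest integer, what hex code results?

#401135 is rgb(64, 17, 53).
A 30% shade moves each channel 30% toward 0:
  R: 64 + 0.3×(0−64) = 64 − 19.2 = 44.8 → 45
  G: 17 + 0.3×(0−17) = 17 − 5.1 = 11.9 → 12
  B: 53 − 15.9 = 37.1 → 37
rgb(45, 12, 37) = #2D0C25.

#2D0C25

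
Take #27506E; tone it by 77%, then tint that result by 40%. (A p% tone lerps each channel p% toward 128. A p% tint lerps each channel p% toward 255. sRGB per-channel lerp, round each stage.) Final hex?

#A7ACB0

#27506E is rgb(39, 80, 110).
A 77% tone moves each channel 77% toward 128:
  R: 39 + 68.53 = 107.53 → 108
  G: 80 + 0.77×(128−80) = 80 + 36.96 = 116.96 → 117
  B: 110 + 13.86 = 123.86 → 124
After the tone: rgb(108, 117, 124) = #6C757C.
Lerp each channel 40% toward 255:
  R: 108 + 58.8 = 166.8 → 167
  G: 117 + 0.4×(255−117) = 117 + 55.2 = 172.2 → 172
  B: 124 + 0.4×(255−124) = 124 + 52.4 = 176.4 → 176
rgb(167, 172, 176) = #A7ACB0.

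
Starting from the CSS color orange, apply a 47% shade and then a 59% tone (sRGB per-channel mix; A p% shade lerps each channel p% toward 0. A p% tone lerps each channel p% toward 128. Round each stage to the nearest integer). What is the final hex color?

CSS orange is rgb(255, 165, 0).
A 47% shade moves each channel 47% toward 0:
  R: 255 + 0.47×(0−255) = 255 − 119.85 = 135.15 → 135
  G: 165 − 77.55 = 87.45 → 87
  B: 0 + 0 = 0 → 0
After the shade: rgb(135, 87, 0) = #875700.
Per channel, c → c + 0.59(128 − c):
  R: 135 + 0.59×(128−135) = 135 − 4.13 = 130.87 → 131
  G: 87 + 0.59×(128−87) = 87 + 24.19 = 111.19 → 111
  B: 0 + 0.59×(128−0) = 0 + 75.52 = 75.52 → 76
rgb(131, 111, 76) = #836F4C.

#836F4C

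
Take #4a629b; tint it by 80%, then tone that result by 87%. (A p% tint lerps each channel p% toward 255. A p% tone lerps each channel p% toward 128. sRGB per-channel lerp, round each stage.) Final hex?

#4a629b is rgb(74, 98, 155).
An 80% tint moves each channel 80% toward 255:
  R: 74 + 144.8 = 218.8 → 219
  G: 98 + 125.6 = 223.6 → 224
  B: 155 + 0.8×(255−155) = 155 + 80 = 235 → 235
After the tint: rgb(219, 224, 235) = #dbe0eb.
Per channel, c → c + 0.87(128 − c):
  R: 219 + 0.87×(128−219) = 219 − 79.17 = 139.83 → 140
  G: 224 − 83.52 = 140.48 → 140
  B: 235 − 93.09 = 141.91 → 142
rgb(140, 140, 142) = #8c8c8e.

#8c8c8e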